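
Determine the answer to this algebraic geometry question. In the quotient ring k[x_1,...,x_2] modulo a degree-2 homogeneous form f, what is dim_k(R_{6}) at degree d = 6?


For R = k[x_1,...,x_n]/(f) with f homogeneous of degree e:
The Hilbert series is (1 - t^e)/(1 - t)^n.
So h(d) = C(d+n-1, n-1) - C(d-e+n-1, n-1) for d >= e.
With n=2, e=2, d=6:
C(6+2-1, 2-1) = C(7, 1) = 7
C(6-2+2-1, 2-1) = C(5, 1) = 5
h(6) = 7 - 5 = 2

2


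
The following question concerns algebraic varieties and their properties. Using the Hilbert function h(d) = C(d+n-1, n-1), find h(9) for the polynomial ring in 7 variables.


The Hilbert function for the polynomial ring in 7 variables is:
h(d) = C(d+n-1, n-1)
h(9) = C(9+7-1, 7-1) = C(15, 6)
= 15! / (6! * 9!)
= 5005

5005


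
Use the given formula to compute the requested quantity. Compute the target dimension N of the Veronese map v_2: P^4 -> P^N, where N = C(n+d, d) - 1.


The Veronese embedding v_d: P^n -> P^N maps each point to all
degree-d monomials in n+1 homogeneous coordinates.
N = C(n+d, d) - 1
N = C(4+2, 2) - 1
N = C(6, 2) - 1
C(6, 2) = 15
N = 15 - 1 = 14

14


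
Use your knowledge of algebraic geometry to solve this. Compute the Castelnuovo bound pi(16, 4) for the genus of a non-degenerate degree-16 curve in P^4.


Castelnuovo's bound: write d - 1 = m(r-1) + epsilon with 0 <= epsilon < r-1.
d - 1 = 16 - 1 = 15
r - 1 = 4 - 1 = 3
15 = 5*3 + 0, so m = 5, epsilon = 0
pi(d, r) = m(m-1)(r-1)/2 + m*epsilon
= 5*4*3/2 + 5*0
= 60/2 + 0
= 30 + 0 = 30

30


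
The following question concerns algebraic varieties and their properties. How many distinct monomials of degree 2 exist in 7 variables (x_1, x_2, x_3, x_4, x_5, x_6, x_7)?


The number of degree-2 monomials in 7 variables is C(d+n-1, n-1).
= C(2+7-1, 7-1) = C(8, 6)
= 28

28


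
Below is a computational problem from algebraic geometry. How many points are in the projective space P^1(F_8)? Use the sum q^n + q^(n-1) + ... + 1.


P^1(F_8) has (q^(n+1) - 1)/(q - 1) points.
= 8^1 + 8^0
= 8 + 1
= 9

9


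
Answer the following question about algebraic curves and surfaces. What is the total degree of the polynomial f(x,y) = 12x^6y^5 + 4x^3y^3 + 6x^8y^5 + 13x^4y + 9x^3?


Examine each term for its total degree (sum of exponents).
  Term '12x^6y^5' has total degree 6+5 = 11.
  Term '4x^3y^3' has total degree 3+3 = 6.
  Term '6x^8y^5' has total degree 8+5 = 13.
  Term '13x^4y' has total degree 4+1 = 5.
  Term '9x^3' has total degree 3+0 = 3.
The maximum total degree among all terms is 13.

13


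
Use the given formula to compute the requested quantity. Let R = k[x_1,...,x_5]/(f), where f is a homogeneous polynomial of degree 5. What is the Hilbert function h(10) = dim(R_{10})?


For R = k[x_1,...,x_n]/(f) with f homogeneous of degree e:
The Hilbert series is (1 - t^e)/(1 - t)^n.
So h(d) = C(d+n-1, n-1) - C(d-e+n-1, n-1) for d >= e.
With n=5, e=5, d=10:
C(10+5-1, 5-1) = C(14, 4) = 1001
C(10-5+5-1, 5-1) = C(9, 4) = 126
h(10) = 1001 - 126 = 875

875


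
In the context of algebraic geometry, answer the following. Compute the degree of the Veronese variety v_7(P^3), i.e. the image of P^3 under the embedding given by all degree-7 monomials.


The Veronese variety v_7(P^3) has degree d^r.
d^r = 7^3 = 343

343


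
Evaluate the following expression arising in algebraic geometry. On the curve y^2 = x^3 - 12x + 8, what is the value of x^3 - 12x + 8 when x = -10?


Compute x^3 - 12x + 8 at x = -10:
x^3 = (-10)^3 = -1000
(-12)*x = (-12)*(-10) = 120
Sum: -1000 + 120 + 8 = -872

-872


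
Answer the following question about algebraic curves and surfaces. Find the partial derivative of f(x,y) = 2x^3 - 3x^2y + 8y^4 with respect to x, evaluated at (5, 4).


df/dx = 3*2*x^2 + 2*(-3)*x^1*y
At (5,4): 3*2*5^2 + 2*(-3)*5^1*4
= 150 - 120
= 30

30


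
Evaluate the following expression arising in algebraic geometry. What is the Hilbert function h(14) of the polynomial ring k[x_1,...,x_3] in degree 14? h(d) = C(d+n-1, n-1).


The Hilbert function for the polynomial ring in 3 variables is:
h(d) = C(d+n-1, n-1)
h(14) = C(14+3-1, 3-1) = C(16, 2)
= 16! / (2! * 14!)
= 120

120


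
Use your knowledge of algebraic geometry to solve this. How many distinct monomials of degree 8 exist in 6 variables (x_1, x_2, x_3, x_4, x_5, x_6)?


The number of degree-8 monomials in 6 variables is C(d+n-1, n-1).
= C(8+6-1, 6-1) = C(13, 5)
= 1287

1287


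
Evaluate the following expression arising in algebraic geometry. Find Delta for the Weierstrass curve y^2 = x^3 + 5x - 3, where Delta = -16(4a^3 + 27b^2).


Compute each component:
4a^3 = 4*5^3 = 4*125 = 500
27b^2 = 27*(-3)^2 = 27*9 = 243
4a^3 + 27b^2 = 500 + 243 = 743
Delta = -16*743 = -11888

-11888


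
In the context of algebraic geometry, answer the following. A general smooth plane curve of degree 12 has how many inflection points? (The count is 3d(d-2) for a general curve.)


For a general smooth plane curve C of degree d, the inflection points are
the intersection of C with its Hessian curve, which has degree 3(d-2).
By Bezout, the total intersection number is d * 3(d-2) = 12 * 30 = 360.
For a general curve every flex is ordinary, so each contributes
multiplicity 1 to C·Hess(C), and the number of distinct inflection
points is 3d(d-2).
Inflection points = 3*12*(12-2) = 3*12*10 = 360

360


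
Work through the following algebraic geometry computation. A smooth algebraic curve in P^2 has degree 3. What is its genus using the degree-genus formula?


Using the genus formula for smooth plane curves:
g = (d-1)(d-2)/2
g = (3-1)(3-2)/2
g = 2*1/2
g = 2/2 = 1

1


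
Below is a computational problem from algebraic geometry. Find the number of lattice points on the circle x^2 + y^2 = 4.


Systematically check integer values of x where x^2 <= 4.
For each valid x, check if 4 - x^2 is a perfect square.
x=0: 4 - 0 = 4, sqrt = 2 (valid)
x=2: 4 - 4 = 0, sqrt = 0 (valid)
Total integer solutions found: 4

4


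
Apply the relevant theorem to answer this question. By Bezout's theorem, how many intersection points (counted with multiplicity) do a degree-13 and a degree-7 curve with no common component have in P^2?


Bezout's theorem states the intersection count equals the product of degrees.
Intersection count = 13 * 7 = 91

91


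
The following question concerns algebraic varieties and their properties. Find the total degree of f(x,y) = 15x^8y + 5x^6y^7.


Examine each term for its total degree (sum of exponents).
  Term '15x^8y' has total degree 8+1 = 9.
  Term '5x^6y^7' has total degree 6+7 = 13.
The maximum total degree among all terms is 13.

13


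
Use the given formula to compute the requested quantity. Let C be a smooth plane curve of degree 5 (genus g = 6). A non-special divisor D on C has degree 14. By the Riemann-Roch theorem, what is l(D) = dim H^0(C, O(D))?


First, compute the genus of a smooth plane curve of degree 5:
g = (d-1)(d-2)/2 = (5-1)(5-2)/2 = 6
For a non-special divisor D (i.e., h^1(D) = 0), Riemann-Roch gives:
l(D) = deg(D) - g + 1
Since deg(D) = 14 >= 2g - 1 = 11, D is non-special.
l(D) = 14 - 6 + 1 = 9

9


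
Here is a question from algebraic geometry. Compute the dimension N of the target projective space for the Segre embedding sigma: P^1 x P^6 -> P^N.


The Segre embedding maps P^m x P^n into P^N via
all products of coordinates from each factor.
N = (m+1)(n+1) - 1
N = (1+1)(6+1) - 1
N = 2*7 - 1
N = 14 - 1 = 13

13


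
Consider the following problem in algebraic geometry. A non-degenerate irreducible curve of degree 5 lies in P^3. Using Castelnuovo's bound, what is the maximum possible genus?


Castelnuovo's bound: write d - 1 = m(r-1) + epsilon with 0 <= epsilon < r-1.
d - 1 = 5 - 1 = 4
r - 1 = 3 - 1 = 2
4 = 2*2 + 0, so m = 2, epsilon = 0
pi(d, r) = m(m-1)(r-1)/2 + m*epsilon
= 2*1*2/2 + 2*0
= 4/2 + 0
= 2 + 0 = 2

2


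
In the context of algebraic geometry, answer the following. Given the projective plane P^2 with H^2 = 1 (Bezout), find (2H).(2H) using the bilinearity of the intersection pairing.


Using bilinearity of the intersection pairing on the projective plane P^2:
(aH).(bH) = ab * (H.H)
We have H^2 = 1 (Bezout).
D.E = (2H).(2H) = 2*2*1
= 4*1
= 4

4


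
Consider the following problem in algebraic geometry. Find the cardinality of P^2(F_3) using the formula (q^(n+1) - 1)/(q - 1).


P^2(F_3) has (q^(n+1) - 1)/(q - 1) points.
= 3^2 + 3^1 + 3^0
= 9 + 3 + 1
= 13

13


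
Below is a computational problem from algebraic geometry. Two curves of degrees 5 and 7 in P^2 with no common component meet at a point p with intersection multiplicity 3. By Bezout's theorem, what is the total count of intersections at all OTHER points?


By Bezout's theorem, the total intersection number is d1 * d2.
Total = 5 * 7 = 35
Intersection multiplicity at p = 3
Remaining intersections = 35 - 3 = 32

32


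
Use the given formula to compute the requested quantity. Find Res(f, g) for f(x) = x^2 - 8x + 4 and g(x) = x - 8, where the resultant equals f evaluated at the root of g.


For Res(f, x - c), we evaluate f at x = c.
f(8) = 8^2 - 8*8 + 4
= 64 - 64 + 4
= 0 + 4 = 4
Res(f, g) = 4

4


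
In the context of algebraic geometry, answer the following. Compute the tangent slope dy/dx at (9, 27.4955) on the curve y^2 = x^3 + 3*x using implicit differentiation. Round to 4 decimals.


Using implicit differentiation of y^2 = x^3 + 3*x:
2y * dy/dx = 3x^2 + 3
dy/dx = (3x^2 + 3)/(2y)
Numerator: 3*9^2 + 3 = 246
Denominator: 2*27.4955 = 54.991
dy/dx = 246/54.991 = 4.4735

4.4735


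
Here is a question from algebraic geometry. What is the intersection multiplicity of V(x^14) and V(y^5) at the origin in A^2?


The intersection multiplicity of V(x^a) and V(y^b) at the origin is:
I(O; V(x^14), V(y^5)) = dim_k(k[x,y]/(x^14, y^5))
A basis for k[x,y]/(x^14, y^5) is the set of monomials x^i * y^j
where 0 <= i < 14 and 0 <= j < 5.
The number of such monomials is 14 * 5 = 70

70


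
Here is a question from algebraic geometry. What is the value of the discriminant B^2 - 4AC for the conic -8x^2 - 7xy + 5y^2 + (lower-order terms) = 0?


The discriminant of a conic Ax^2 + Bxy + Cy^2 + ... = 0 is B^2 - 4AC.
B^2 = (-7)^2 = 49
4AC = 4*(-8)*5 = -160
Discriminant = 49 + 160 = 209

209


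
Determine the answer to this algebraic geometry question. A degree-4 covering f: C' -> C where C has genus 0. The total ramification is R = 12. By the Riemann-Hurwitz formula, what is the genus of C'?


Riemann-Hurwitz formula: 2g' - 2 = d(2g - 2) + R
Given: d = 4, g = 0, R = 12
2g' - 2 = 4*(2*0 - 2) + 12
2g' - 2 = 4*(-2) + 12
2g' - 2 = -8 + 12 = 4
2g' = 6
g' = 3

3


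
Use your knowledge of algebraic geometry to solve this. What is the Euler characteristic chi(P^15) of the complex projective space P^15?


The complex projective space P^15 has one cell in each even real dimension 0, 2, ..., 30.
The cohomology groups are H^{2k}(P^15) = Z for k = 0,...,15, and 0 otherwise.
Euler characteristic = sum of Betti numbers = 1 per even-dimensional cohomology group.
chi(P^15) = 15 + 1 = 16

16


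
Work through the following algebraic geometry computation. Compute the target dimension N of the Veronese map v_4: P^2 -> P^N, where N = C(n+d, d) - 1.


The Veronese embedding v_d: P^n -> P^N maps each point to all
degree-d monomials in n+1 homogeneous coordinates.
N = C(n+d, d) - 1
N = C(2+4, 4) - 1
N = C(6, 4) - 1
C(6, 4) = 15
N = 15 - 1 = 14

14


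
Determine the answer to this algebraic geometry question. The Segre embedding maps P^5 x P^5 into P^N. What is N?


The Segre embedding maps P^m x P^n into P^N via
all products of coordinates from each factor.
N = (m+1)(n+1) - 1
N = (5+1)(5+1) - 1
N = 6*6 - 1
N = 36 - 1 = 35

35


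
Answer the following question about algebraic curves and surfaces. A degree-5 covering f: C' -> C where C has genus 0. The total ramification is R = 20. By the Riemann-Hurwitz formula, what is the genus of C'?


Riemann-Hurwitz formula: 2g' - 2 = d(2g - 2) + R
Given: d = 5, g = 0, R = 20
2g' - 2 = 5*(2*0 - 2) + 20
2g' - 2 = 5*(-2) + 20
2g' - 2 = -10 + 20 = 10
2g' = 12
g' = 6

6


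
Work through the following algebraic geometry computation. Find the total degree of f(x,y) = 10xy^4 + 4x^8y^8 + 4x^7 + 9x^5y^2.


Examine each term for its total degree (sum of exponents).
  Term '10xy^4' has total degree 1+4 = 5.
  Term '4x^8y^8' has total degree 8+8 = 16.
  Term '4x^7' has total degree 7+0 = 7.
  Term '9x^5y^2' has total degree 5+2 = 7.
The maximum total degree among all terms is 16.

16


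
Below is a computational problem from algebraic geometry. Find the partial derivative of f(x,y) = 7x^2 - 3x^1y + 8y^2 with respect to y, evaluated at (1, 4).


df/dy = (-3)*x^1 + 2*8*y^1
At (1,4): (-3)*1^1 + 2*8*4^1
= -3 + 64
= 61

61


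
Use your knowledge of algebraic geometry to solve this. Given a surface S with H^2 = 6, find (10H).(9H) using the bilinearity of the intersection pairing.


Using bilinearity of the intersection pairing on a surface S:
(aH).(bH) = ab * (H.H)
We have H^2 = 6.
D.E = (10H).(9H) = 10*9*6
= 90*6
= 540

540


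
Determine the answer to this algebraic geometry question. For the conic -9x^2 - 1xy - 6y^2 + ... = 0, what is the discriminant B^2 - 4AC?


The discriminant of a conic Ax^2 + Bxy + Cy^2 + ... = 0 is B^2 - 4AC.
B^2 = (-1)^2 = 1
4AC = 4*(-9)*(-6) = 216
Discriminant = 1 - 216 = -215

-215


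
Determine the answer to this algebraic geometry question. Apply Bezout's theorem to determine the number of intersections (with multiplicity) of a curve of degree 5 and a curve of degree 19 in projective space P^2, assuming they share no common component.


Bezout's theorem states the intersection count equals the product of degrees.
Intersection count = 5 * 19 = 95

95


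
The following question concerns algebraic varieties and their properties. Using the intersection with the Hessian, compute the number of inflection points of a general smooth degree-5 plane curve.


For a general smooth plane curve C of degree d, the inflection points are
the intersection of C with its Hessian curve, which has degree 3(d-2).
By Bezout, the total intersection number is d * 3(d-2) = 5 * 9 = 45.
For a general curve every flex is ordinary, so each contributes
multiplicity 1 to C·Hess(C), and the number of distinct inflection
points is 3d(d-2).
Inflection points = 3*5*(5-2) = 3*5*3 = 45

45


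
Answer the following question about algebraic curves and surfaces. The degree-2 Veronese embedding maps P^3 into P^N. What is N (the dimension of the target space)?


The Veronese embedding v_d: P^n -> P^N maps each point to all
degree-d monomials in n+1 homogeneous coordinates.
N = C(n+d, d) - 1
N = C(3+2, 2) - 1
N = C(5, 2) - 1
C(5, 2) = 10
N = 10 - 1 = 9

9


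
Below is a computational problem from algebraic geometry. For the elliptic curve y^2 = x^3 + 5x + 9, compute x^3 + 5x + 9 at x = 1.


Compute x^3 + 5x + 9 at x = 1:
x^3 = 1^3 = 1
5*x = 5*1 = 5
Sum: 1 + 5 + 9 = 15

15


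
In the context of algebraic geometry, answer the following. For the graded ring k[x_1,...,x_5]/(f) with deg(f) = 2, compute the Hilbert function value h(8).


For R = k[x_1,...,x_n]/(f) with f homogeneous of degree e:
The Hilbert series is (1 - t^e)/(1 - t)^n.
So h(d) = C(d+n-1, n-1) - C(d-e+n-1, n-1) for d >= e.
With n=5, e=2, d=8:
C(8+5-1, 5-1) = C(12, 4) = 495
C(8-2+5-1, 5-1) = C(10, 4) = 210
h(8) = 495 - 210 = 285

285


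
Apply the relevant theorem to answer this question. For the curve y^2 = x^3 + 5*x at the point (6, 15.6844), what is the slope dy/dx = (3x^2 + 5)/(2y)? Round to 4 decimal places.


Using implicit differentiation of y^2 = x^3 + 5*x:
2y * dy/dx = 3x^2 + 5
dy/dx = (3x^2 + 5)/(2y)
Numerator: 3*6^2 + 5 = 113
Denominator: 2*15.6844 = 31.3688
dy/dx = 113/31.3688 = 3.6023

3.6023


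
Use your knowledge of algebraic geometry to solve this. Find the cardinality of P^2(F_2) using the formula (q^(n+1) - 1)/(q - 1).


P^2(F_2) has (q^(n+1) - 1)/(q - 1) points.
= 2^2 + 2^1 + 2^0
= 4 + 2 + 1
= 7

7


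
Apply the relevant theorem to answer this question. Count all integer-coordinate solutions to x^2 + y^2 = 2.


Systematically check integer values of x where x^2 <= 2.
For each valid x, check if 2 - x^2 is a perfect square.
x=1: 2 - 1 = 1, sqrt = 1 (valid)
Total integer solutions found: 4

4


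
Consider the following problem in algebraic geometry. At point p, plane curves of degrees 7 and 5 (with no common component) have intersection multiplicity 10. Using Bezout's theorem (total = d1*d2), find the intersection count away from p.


By Bezout's theorem, the total intersection number is d1 * d2.
Total = 7 * 5 = 35
Intersection multiplicity at p = 10
Remaining intersections = 35 - 10 = 25

25


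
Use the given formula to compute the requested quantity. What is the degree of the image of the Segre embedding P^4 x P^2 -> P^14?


The degree of the Segre variety P^4 x P^2 is C(m+n, m).
= C(6, 4)
= 15

15


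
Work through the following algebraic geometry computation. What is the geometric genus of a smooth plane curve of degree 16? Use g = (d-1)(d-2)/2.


Using the genus formula for smooth plane curves:
g = (d-1)(d-2)/2
g = (16-1)(16-2)/2
g = 15*14/2
g = 210/2 = 105

105


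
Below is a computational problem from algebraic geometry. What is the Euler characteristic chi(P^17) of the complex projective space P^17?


The complex projective space P^17 has one cell in each even real dimension 0, 2, ..., 34.
The cohomology groups are H^{2k}(P^17) = Z for k = 0,...,17, and 0 otherwise.
Euler characteristic = sum of Betti numbers = 1 per even-dimensional cohomology group.
chi(P^17) = 17 + 1 = 18

18


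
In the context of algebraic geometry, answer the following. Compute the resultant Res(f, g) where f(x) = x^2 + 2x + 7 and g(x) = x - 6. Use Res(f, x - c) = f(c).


For Res(f, x - c), we evaluate f at x = c.
f(6) = 6^2 + 2*6 + 7
= 36 + 12 + 7
= 48 + 7 = 55
Res(f, g) = 55

55


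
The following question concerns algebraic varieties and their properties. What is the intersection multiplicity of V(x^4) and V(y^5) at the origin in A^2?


The intersection multiplicity of V(x^a) and V(y^b) at the origin is:
I(O; V(x^4), V(y^5)) = dim_k(k[x,y]/(x^4, y^5))
A basis for k[x,y]/(x^4, y^5) is the set of monomials x^i * y^j
where 0 <= i < 4 and 0 <= j < 5.
The number of such monomials is 4 * 5 = 20

20


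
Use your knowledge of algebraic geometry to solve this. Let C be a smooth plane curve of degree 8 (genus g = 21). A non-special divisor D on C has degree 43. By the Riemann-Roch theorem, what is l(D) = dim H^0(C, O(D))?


First, compute the genus of a smooth plane curve of degree 8:
g = (d-1)(d-2)/2 = (8-1)(8-2)/2 = 21
For a non-special divisor D (i.e., h^1(D) = 0), Riemann-Roch gives:
l(D) = deg(D) - g + 1
Since deg(D) = 43 >= 2g - 1 = 41, D is non-special.
l(D) = 43 - 21 + 1 = 23

23


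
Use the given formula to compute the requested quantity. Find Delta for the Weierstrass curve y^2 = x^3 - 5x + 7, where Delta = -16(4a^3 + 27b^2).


Compute each component:
4a^3 = 4*(-5)^3 = 4*(-125) = -500
27b^2 = 27*7^2 = 27*49 = 1323
4a^3 + 27b^2 = -500 + 1323 = 823
Delta = -16*823 = -13168

-13168


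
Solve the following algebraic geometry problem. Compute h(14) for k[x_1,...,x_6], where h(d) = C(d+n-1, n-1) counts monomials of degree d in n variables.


The Hilbert function for the polynomial ring in 6 variables is:
h(d) = C(d+n-1, n-1)
h(14) = C(14+6-1, 6-1) = C(19, 5)
= 19! / (5! * 14!)
= 11628

11628


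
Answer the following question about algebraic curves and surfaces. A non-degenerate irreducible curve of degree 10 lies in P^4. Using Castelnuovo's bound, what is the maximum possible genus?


Castelnuovo's bound: write d - 1 = m(r-1) + epsilon with 0 <= epsilon < r-1.
d - 1 = 10 - 1 = 9
r - 1 = 4 - 1 = 3
9 = 3*3 + 0, so m = 3, epsilon = 0
pi(d, r) = m(m-1)(r-1)/2 + m*epsilon
= 3*2*3/2 + 3*0
= 18/2 + 0
= 9 + 0 = 9

9


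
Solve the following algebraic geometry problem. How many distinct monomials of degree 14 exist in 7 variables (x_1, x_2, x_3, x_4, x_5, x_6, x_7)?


The number of degree-14 monomials in 7 variables is C(d+n-1, n-1).
= C(14+7-1, 7-1) = C(20, 6)
= 38760

38760


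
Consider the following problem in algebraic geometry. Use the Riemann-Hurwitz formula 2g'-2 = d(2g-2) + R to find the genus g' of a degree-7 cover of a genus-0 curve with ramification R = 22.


Riemann-Hurwitz formula: 2g' - 2 = d(2g - 2) + R
Given: d = 7, g = 0, R = 22
2g' - 2 = 7*(2*0 - 2) + 22
2g' - 2 = 7*(-2) + 22
2g' - 2 = -14 + 22 = 8
2g' = 10
g' = 5

5


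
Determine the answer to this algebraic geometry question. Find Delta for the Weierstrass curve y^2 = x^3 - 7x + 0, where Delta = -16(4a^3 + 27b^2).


Compute each component:
4a^3 = 4*(-7)^3 = 4*(-343) = -1372
27b^2 = 27*0^2 = 27*0 = 0
4a^3 + 27b^2 = -1372 + 0 = -1372
Delta = -16*(-1372) = 21952

21952


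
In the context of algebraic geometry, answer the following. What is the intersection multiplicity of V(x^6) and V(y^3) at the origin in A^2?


The intersection multiplicity of V(x^a) and V(y^b) at the origin is:
I(O; V(x^6), V(y^3)) = dim_k(k[x,y]/(x^6, y^3))
A basis for k[x,y]/(x^6, y^3) is the set of monomials x^i * y^j
where 0 <= i < 6 and 0 <= j < 3.
The number of such monomials is 6 * 3 = 18

18


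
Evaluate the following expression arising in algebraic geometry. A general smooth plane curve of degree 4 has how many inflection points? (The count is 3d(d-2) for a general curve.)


For a general smooth plane curve C of degree d, the inflection points are
the intersection of C with its Hessian curve, which has degree 3(d-2).
By Bezout, the total intersection number is d * 3(d-2) = 4 * 6 = 24.
For a general curve every flex is ordinary, so each contributes
multiplicity 1 to C·Hess(C), and the number of distinct inflection
points is 3d(d-2).
Inflection points = 3*4*(4-2) = 3*4*2 = 24

24


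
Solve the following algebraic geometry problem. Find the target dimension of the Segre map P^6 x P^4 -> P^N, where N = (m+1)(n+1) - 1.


The Segre embedding maps P^m x P^n into P^N via
all products of coordinates from each factor.
N = (m+1)(n+1) - 1
N = (6+1)(4+1) - 1
N = 7*5 - 1
N = 35 - 1 = 34

34


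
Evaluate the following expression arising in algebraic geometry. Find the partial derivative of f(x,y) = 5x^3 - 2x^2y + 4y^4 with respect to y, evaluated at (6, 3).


df/dy = (-2)*x^2 + 4*4*y^3
At (6,3): (-2)*6^2 + 4*4*3^3
= -72 + 432
= 360

360


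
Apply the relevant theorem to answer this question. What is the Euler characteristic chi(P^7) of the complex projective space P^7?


The complex projective space P^7 has one cell in each even real dimension 0, 2, ..., 14.
The cohomology groups are H^{2k}(P^7) = Z for k = 0,...,7, and 0 otherwise.
Euler characteristic = sum of Betti numbers = 1 per even-dimensional cohomology group.
chi(P^7) = 7 + 1 = 8

8


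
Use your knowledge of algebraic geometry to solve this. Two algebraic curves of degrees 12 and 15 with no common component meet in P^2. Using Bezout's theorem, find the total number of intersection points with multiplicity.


Bezout's theorem states the intersection count equals the product of degrees.
Intersection count = 12 * 15 = 180

180


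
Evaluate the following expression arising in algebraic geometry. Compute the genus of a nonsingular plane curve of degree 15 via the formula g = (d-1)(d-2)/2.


Using the genus formula for smooth plane curves:
g = (d-1)(d-2)/2
g = (15-1)(15-2)/2
g = 14*13/2
g = 182/2 = 91

91


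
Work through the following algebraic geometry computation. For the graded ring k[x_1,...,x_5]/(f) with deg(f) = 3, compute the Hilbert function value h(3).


For R = k[x_1,...,x_n]/(f) with f homogeneous of degree e:
The Hilbert series is (1 - t^e)/(1 - t)^n.
So h(d) = C(d+n-1, n-1) - C(d-e+n-1, n-1) for d >= e.
With n=5, e=3, d=3:
C(3+5-1, 5-1) = C(7, 4) = 35
C(3-3+5-1, 5-1) = C(4, 4) = 1
h(3) = 35 - 1 = 34

34


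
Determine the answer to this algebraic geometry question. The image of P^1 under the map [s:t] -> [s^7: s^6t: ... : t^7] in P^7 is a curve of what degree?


The rational normal curve in P^7 is the image of P^1 under the 7-uple Veronese.
A general hyperplane in P^7 pulls back to a degree-7 form on P^1, which has 7 zeros,
so the curve meets a general hyperplane in 7 points. Degree = 7.

7


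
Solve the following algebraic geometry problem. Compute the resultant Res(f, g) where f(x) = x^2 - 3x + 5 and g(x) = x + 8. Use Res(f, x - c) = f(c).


For Res(f, x - c), we evaluate f at x = c.
f(-8) = (-8)^2 - 3*(-8) + 5
= 64 + 24 + 5
= 88 + 5 = 93
Res(f, g) = 93

93


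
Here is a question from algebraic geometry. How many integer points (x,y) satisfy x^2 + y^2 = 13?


Systematically check integer values of x where x^2 <= 13.
For each valid x, check if 13 - x^2 is a perfect square.
x=2: 13 - 4 = 9, sqrt = 3 (valid)
x=3: 13 - 9 = 4, sqrt = 2 (valid)
Total integer solutions found: 8

8


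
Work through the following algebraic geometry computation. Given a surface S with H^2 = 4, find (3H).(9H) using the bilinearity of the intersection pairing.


Using bilinearity of the intersection pairing on a surface S:
(aH).(bH) = ab * (H.H)
We have H^2 = 4.
D.E = (3H).(9H) = 3*9*4
= 27*4
= 108

108


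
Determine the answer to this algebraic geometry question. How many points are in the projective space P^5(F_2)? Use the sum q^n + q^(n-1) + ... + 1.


P^5(F_2) has (q^(n+1) - 1)/(q - 1) points.
= 2^5 + 2^4 + 2^3 + 2^2 + 2^1 + 2^0
= 32 + 16 + 8 + 4 + 2 + 1
= 63

63


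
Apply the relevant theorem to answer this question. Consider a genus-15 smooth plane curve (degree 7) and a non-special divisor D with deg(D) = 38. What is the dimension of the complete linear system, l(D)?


First, compute the genus of a smooth plane curve of degree 7:
g = (d-1)(d-2)/2 = (7-1)(7-2)/2 = 15
For a non-special divisor D (i.e., h^1(D) = 0), Riemann-Roch gives:
l(D) = deg(D) - g + 1
Since deg(D) = 38 >= 2g - 1 = 29, D is non-special.
l(D) = 38 - 15 + 1 = 24

24


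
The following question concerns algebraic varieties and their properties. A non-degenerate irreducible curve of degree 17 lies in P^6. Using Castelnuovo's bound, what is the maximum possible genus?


Castelnuovo's bound: write d - 1 = m(r-1) + epsilon with 0 <= epsilon < r-1.
d - 1 = 17 - 1 = 16
r - 1 = 6 - 1 = 5
16 = 3*5 + 1, so m = 3, epsilon = 1
pi(d, r) = m(m-1)(r-1)/2 + m*epsilon
= 3*2*5/2 + 3*1
= 30/2 + 3
= 15 + 3 = 18

18


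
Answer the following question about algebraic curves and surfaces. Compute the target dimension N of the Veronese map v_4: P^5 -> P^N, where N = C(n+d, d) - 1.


The Veronese embedding v_d: P^n -> P^N maps each point to all
degree-d monomials in n+1 homogeneous coordinates.
N = C(n+d, d) - 1
N = C(5+4, 4) - 1
N = C(9, 4) - 1
C(9, 4) = 126
N = 126 - 1 = 125

125


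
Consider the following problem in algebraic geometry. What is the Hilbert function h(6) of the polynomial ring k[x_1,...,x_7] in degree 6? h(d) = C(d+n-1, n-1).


The Hilbert function for the polynomial ring in 7 variables is:
h(d) = C(d+n-1, n-1)
h(6) = C(6+7-1, 7-1) = C(12, 6)
= 12! / (6! * 6!)
= 924

924


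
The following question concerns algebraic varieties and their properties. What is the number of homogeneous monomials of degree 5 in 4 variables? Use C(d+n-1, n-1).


The number of degree-5 monomials in 4 variables is C(d+n-1, n-1).
= C(5+4-1, 4-1) = C(8, 3)
= 56

56


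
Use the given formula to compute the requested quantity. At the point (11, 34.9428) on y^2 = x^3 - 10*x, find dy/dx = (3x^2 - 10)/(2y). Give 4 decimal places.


Using implicit differentiation of y^2 = x^3 - 10*x:
2y * dy/dx = 3x^2 - 10
dy/dx = (3x^2 - 10)/(2y)
Numerator: 3*11^2 - 10 = 353
Denominator: 2*34.9428 = 69.8856
dy/dx = 353/69.8856 = 5.0511

5.0511


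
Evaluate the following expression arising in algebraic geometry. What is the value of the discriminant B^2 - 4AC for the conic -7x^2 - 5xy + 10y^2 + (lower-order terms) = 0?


The discriminant of a conic Ax^2 + Bxy + Cy^2 + ... = 0 is B^2 - 4AC.
B^2 = (-5)^2 = 25
4AC = 4*(-7)*10 = -280
Discriminant = 25 + 280 = 305

305


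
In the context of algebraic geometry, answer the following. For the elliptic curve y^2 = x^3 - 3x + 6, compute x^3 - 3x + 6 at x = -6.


Compute x^3 - 3x + 6 at x = -6:
x^3 = (-6)^3 = -216
(-3)*x = (-3)*(-6) = 18
Sum: -216 + 18 + 6 = -192

-192


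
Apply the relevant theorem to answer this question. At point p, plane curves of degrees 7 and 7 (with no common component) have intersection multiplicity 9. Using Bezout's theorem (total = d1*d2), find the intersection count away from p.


By Bezout's theorem, the total intersection number is d1 * d2.
Total = 7 * 7 = 49
Intersection multiplicity at p = 9
Remaining intersections = 49 - 9 = 40

40


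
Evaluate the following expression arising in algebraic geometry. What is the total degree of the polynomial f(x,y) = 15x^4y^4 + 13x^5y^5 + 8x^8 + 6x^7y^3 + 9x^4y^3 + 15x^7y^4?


Examine each term for its total degree (sum of exponents).
  Term '15x^4y^4' has total degree 4+4 = 8.
  Term '13x^5y^5' has total degree 5+5 = 10.
  Term '8x^8' has total degree 8+0 = 8.
  Term '6x^7y^3' has total degree 7+3 = 10.
  Term '9x^4y^3' has total degree 4+3 = 7.
  Term '15x^7y^4' has total degree 7+4 = 11.
The maximum total degree among all terms is 11.

11


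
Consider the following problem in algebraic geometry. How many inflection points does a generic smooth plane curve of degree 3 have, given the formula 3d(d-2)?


For a general smooth plane curve C of degree d, the inflection points are
the intersection of C with its Hessian curve, which has degree 3(d-2).
By Bezout, the total intersection number is d * 3(d-2) = 3 * 3 = 9.
For a general curve every flex is ordinary, so each contributes
multiplicity 1 to C·Hess(C), and the number of distinct inflection
points is 3d(d-2).
Inflection points = 3*3*(3-2) = 3*3*1 = 9

9


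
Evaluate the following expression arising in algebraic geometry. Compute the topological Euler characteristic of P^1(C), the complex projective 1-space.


The complex projective space P^1 has one cell in each even real dimension 0, 2, ..., 2.
The cohomology groups are H^{2k}(P^1) = Z for k = 0,...,1, and 0 otherwise.
Euler characteristic = sum of Betti numbers = 1 per even-dimensional cohomology group.
chi(P^1) = 1 + 1 = 2

2


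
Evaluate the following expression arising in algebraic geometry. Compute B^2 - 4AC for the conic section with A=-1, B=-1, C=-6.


The discriminant of a conic Ax^2 + Bxy + Cy^2 + ... = 0 is B^2 - 4AC.
B^2 = (-1)^2 = 1
4AC = 4*(-1)*(-6) = 24
Discriminant = 1 - 24 = -23

-23


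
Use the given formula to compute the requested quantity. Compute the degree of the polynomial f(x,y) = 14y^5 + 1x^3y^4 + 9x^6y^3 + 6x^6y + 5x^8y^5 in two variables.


Examine each term for its total degree (sum of exponents).
  Term '14y^5' has total degree 0+5 = 5.
  Term '1x^3y^4' has total degree 3+4 = 7.
  Term '9x^6y^3' has total degree 6+3 = 9.
  Term '6x^6y' has total degree 6+1 = 7.
  Term '5x^8y^5' has total degree 8+5 = 13.
The maximum total degree among all terms is 13.

13


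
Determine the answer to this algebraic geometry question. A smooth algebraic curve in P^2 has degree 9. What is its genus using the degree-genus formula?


Using the genus formula for smooth plane curves:
g = (d-1)(d-2)/2
g = (9-1)(9-2)/2
g = 8*7/2
g = 56/2 = 28

28


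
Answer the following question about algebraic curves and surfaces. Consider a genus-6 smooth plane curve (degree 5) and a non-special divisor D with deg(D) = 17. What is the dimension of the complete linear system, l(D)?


First, compute the genus of a smooth plane curve of degree 5:
g = (d-1)(d-2)/2 = (5-1)(5-2)/2 = 6
For a non-special divisor D (i.e., h^1(D) = 0), Riemann-Roch gives:
l(D) = deg(D) - g + 1
Since deg(D) = 17 >= 2g - 1 = 11, D is non-special.
l(D) = 17 - 6 + 1 = 12

12


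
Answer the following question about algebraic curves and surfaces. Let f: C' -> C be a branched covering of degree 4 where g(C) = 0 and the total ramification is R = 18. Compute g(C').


Riemann-Hurwitz formula: 2g' - 2 = d(2g - 2) + R
Given: d = 4, g = 0, R = 18
2g' - 2 = 4*(2*0 - 2) + 18
2g' - 2 = 4*(-2) + 18
2g' - 2 = -8 + 18 = 10
2g' = 12
g' = 6

6


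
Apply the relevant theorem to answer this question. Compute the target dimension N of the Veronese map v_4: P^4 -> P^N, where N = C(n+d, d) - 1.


The Veronese embedding v_d: P^n -> P^N maps each point to all
degree-d monomials in n+1 homogeneous coordinates.
N = C(n+d, d) - 1
N = C(4+4, 4) - 1
N = C(8, 4) - 1
C(8, 4) = 70
N = 70 - 1 = 69

69


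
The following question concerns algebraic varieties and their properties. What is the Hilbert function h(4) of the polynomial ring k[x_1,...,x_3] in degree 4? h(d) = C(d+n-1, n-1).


The Hilbert function for the polynomial ring in 3 variables is:
h(d) = C(d+n-1, n-1)
h(4) = C(4+3-1, 3-1) = C(6, 2)
= 6! / (2! * 4!)
= 15

15


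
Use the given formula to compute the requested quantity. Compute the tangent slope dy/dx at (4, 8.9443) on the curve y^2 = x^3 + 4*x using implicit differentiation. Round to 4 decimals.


Using implicit differentiation of y^2 = x^3 + 4*x:
2y * dy/dx = 3x^2 + 4
dy/dx = (3x^2 + 4)/(2y)
Numerator: 3*4^2 + 4 = 52
Denominator: 2*8.9443 = 17.8886
dy/dx = 52/17.8886 = 2.9069

2.9069


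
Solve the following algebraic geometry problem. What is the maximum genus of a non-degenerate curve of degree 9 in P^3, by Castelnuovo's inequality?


Castelnuovo's bound: write d - 1 = m(r-1) + epsilon with 0 <= epsilon < r-1.
d - 1 = 9 - 1 = 8
r - 1 = 3 - 1 = 2
8 = 4*2 + 0, so m = 4, epsilon = 0
pi(d, r) = m(m-1)(r-1)/2 + m*epsilon
= 4*3*2/2 + 4*0
= 24/2 + 0
= 12 + 0 = 12

12


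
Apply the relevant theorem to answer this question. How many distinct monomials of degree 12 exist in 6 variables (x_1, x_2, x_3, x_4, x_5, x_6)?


The number of degree-12 monomials in 6 variables is C(d+n-1, n-1).
= C(12+6-1, 6-1) = C(17, 5)
= 6188

6188


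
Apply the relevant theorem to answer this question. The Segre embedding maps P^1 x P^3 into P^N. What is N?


The Segre embedding maps P^m x P^n into P^N via
all products of coordinates from each factor.
N = (m+1)(n+1) - 1
N = (1+1)(3+1) - 1
N = 2*4 - 1
N = 8 - 1 = 7

7


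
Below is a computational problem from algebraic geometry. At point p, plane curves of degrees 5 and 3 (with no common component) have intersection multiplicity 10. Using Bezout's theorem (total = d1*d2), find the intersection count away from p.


By Bezout's theorem, the total intersection number is d1 * d2.
Total = 5 * 3 = 15
Intersection multiplicity at p = 10
Remaining intersections = 15 - 10 = 5

5


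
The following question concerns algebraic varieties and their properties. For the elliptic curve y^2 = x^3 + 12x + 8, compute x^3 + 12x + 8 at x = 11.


Compute x^3 + 12x + 8 at x = 11:
x^3 = 11^3 = 1331
12*x = 12*11 = 132
Sum: 1331 + 132 + 8 = 1471

1471


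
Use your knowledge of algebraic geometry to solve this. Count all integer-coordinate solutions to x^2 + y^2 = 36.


Systematically check integer values of x where x^2 <= 36.
For each valid x, check if 36 - x^2 is a perfect square.
x=0: 36 - 0 = 36, sqrt = 6 (valid)
x=6: 36 - 36 = 0, sqrt = 0 (valid)
Total integer solutions found: 4

4


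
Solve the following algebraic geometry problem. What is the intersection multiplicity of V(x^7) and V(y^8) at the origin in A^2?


The intersection multiplicity of V(x^a) and V(y^b) at the origin is:
I(O; V(x^7), V(y^8)) = dim_k(k[x,y]/(x^7, y^8))
A basis for k[x,y]/(x^7, y^8) is the set of monomials x^i * y^j
where 0 <= i < 7 and 0 <= j < 8.
The number of such monomials is 7 * 8 = 56

56


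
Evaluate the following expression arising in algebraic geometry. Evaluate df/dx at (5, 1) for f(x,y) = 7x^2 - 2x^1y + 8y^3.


df/dx = 2*7*x^1 + 1*(-2)*x^0*y
At (5,1): 2*7*5^1 + 1*(-2)*5^0*1
= 70 - 2
= 68

68


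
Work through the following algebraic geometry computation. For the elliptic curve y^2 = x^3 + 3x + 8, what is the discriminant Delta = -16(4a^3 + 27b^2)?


Compute each component:
4a^3 = 4*3^3 = 4*27 = 108
27b^2 = 27*8^2 = 27*64 = 1728
4a^3 + 27b^2 = 108 + 1728 = 1836
Delta = -16*1836 = -29376

-29376


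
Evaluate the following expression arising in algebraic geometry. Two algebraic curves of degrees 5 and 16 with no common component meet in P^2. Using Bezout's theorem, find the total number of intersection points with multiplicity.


Bezout's theorem states the intersection count equals the product of degrees.
Intersection count = 5 * 16 = 80

80


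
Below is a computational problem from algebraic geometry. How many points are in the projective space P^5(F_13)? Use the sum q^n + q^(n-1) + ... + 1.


P^5(F_13) has (q^(n+1) - 1)/(q - 1) points.
= 13^5 + 13^4 + 13^3 + 13^2 + 13^1 + 13^0
= 371293 + 28561 + 2197 + 169 + 13 + 1
= 402234

402234


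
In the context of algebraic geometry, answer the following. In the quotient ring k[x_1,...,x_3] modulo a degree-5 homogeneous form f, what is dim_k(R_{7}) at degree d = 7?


For R = k[x_1,...,x_n]/(f) with f homogeneous of degree e:
The Hilbert series is (1 - t^e)/(1 - t)^n.
So h(d) = C(d+n-1, n-1) - C(d-e+n-1, n-1) for d >= e.
With n=3, e=5, d=7:
C(7+3-1, 3-1) = C(9, 2) = 36
C(7-5+3-1, 3-1) = C(4, 2) = 6
h(7) = 36 - 6 = 30

30


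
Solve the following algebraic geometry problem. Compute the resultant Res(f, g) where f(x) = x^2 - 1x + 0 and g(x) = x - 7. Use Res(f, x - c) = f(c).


For Res(f, x - c), we evaluate f at x = c.
f(7) = 7^2 - 1*7 + 0
= 49 - 7 + 0
= 42 + 0 = 42
Res(f, g) = 42

42


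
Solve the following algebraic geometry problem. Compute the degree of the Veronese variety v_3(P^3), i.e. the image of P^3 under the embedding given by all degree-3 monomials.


The Veronese variety v_3(P^3) has degree d^r.
d^r = 3^3 = 27

27


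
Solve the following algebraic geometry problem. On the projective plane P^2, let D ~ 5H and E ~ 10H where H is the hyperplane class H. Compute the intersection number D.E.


Using bilinearity of the intersection pairing on the projective plane P^2:
(aH).(bH) = ab * (H.H)
We have H^2 = 1 (Bezout).
D.E = (5H).(10H) = 5*10*1
= 50*1
= 50

50


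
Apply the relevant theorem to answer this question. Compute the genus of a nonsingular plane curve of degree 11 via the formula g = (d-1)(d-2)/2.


Using the genus formula for smooth plane curves:
g = (d-1)(d-2)/2
g = (11-1)(11-2)/2
g = 10*9/2
g = 90/2 = 45

45


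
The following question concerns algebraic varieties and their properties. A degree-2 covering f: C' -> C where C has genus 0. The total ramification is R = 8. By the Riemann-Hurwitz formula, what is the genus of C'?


Riemann-Hurwitz formula: 2g' - 2 = d(2g - 2) + R
Given: d = 2, g = 0, R = 8
2g' - 2 = 2*(2*0 - 2) + 8
2g' - 2 = 2*(-2) + 8
2g' - 2 = -4 + 8 = 4
2g' = 6
g' = 3

3


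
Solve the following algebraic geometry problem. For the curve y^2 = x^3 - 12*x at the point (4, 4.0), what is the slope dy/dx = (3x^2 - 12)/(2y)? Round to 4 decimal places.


Using implicit differentiation of y^2 = x^3 - 12*x:
2y * dy/dx = 3x^2 - 12
dy/dx = (3x^2 - 12)/(2y)
Numerator: 3*4^2 - 12 = 36
Denominator: 2*4.0 = 8.0
dy/dx = 36/8.0 = 4.5000

4.5000


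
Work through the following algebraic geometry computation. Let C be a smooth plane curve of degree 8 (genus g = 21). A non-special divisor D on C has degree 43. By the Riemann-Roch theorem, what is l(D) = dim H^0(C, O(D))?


First, compute the genus of a smooth plane curve of degree 8:
g = (d-1)(d-2)/2 = (8-1)(8-2)/2 = 21
For a non-special divisor D (i.e., h^1(D) = 0), Riemann-Roch gives:
l(D) = deg(D) - g + 1
Since deg(D) = 43 >= 2g - 1 = 41, D is non-special.
l(D) = 43 - 21 + 1 = 23

23


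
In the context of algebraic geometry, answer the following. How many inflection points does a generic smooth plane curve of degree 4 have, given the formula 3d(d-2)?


For a general smooth plane curve C of degree d, the inflection points are
the intersection of C with its Hessian curve, which has degree 3(d-2).
By Bezout, the total intersection number is d * 3(d-2) = 4 * 6 = 24.
For a general curve every flex is ordinary, so each contributes
multiplicity 1 to C·Hess(C), and the number of distinct inflection
points is 3d(d-2).
Inflection points = 3*4*(4-2) = 3*4*2 = 24

24
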